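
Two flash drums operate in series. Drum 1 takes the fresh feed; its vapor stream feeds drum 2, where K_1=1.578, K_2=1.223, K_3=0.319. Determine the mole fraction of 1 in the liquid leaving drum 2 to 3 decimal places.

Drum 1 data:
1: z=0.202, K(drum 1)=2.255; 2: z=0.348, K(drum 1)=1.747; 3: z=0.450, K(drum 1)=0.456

x_1 (drum 2) = 0.242

Drum 1:
Let ψ₁ = V/F and solve Σ zᵢ(Kᵢ−1)/(1+ψ₁(Kᵢ−1)) = 0.
Check two-phase: ΣzᵢKᵢ = 1.269 > 1 and Σzᵢ/Kᵢ = 1.276 > 1, so g(0) = 0.269 > 0 and g(1) = -0.276 < 0.
Newton iteration, ψ₁⁰ = 0.5:
  ψ₁ = 0.500: g = 0.0088, g' = -0.474 → ψ₁ = 0.518
Converged at ψ₁ = 0.518.
Drum-1 compositions:
  1: x = 0.122, y = 0.276
  2: x = 0.251, y = 0.438
  3: x = 0.627, y = 0.286
Drum-2 feed = drum-1 vapor: z₂ = (0.2760, 0.4382, 0.2858).
Drum 2:
Rachford–Rice: g(ψ₂) = Σ zᵢ(Kᵢ−1)/(1+ψ₂(Kᵢ−1)) = 0.
g(0) = ΣzᵢKᵢ − 1 = 0.063 and g(1) = 1 − Σzᵢ/Kᵢ = -0.429, so a root lies in (0, 1).
Newton iteration, ψ₂⁰ = 0.5:
  ψ₂ = 0.500: g = -0.0835, g' = -0.378 → ψ₂ = 0.279
  ψ₂ = 0.279: g = -0.0110, g' = -0.290 → ψ₂ = 0.241
Converged at ψ₂ = 0.241.
  1: x = 0.242, y = 0.382
  2: x = 0.416, y = 0.509
  3: x = 0.342, y = 0.109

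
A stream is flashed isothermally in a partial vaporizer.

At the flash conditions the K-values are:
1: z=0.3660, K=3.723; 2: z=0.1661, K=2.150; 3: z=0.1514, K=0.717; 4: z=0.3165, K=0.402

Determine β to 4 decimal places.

β = 0.7932

Rachford–Rice: g(β) = Σ zᵢ(Kᵢ−1)/(1+β(Kᵢ−1)) = 0.
Feasibility: ΣzᵢKᵢ = 1.9555, Σzᵢ/Kᵢ = 1.1740 — both > 1, two phases present.
Newton iteration, β⁰ = 0.64:
  β = 0.6400: g = 0.11446, g' = -0.7488 → β = 0.7929
  β = 0.7929: g = 0.00024, g' = -0.7615 → β = 0.7932
Converged at β = 0.7932.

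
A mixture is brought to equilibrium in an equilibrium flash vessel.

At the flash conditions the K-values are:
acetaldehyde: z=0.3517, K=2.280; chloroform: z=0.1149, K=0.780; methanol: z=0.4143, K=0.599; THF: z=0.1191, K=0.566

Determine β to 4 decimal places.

β = 0.4251

Material balance + equilibrium reduce to Σ zᵢ(Kᵢ−1)/(1+β(Kᵢ−1)) = 0.
g(0) = ΣzᵢKᵢ − 1 = 0.2071 and g(1) = 1 − Σzᵢ/Kᵢ = -0.2036, so a root lies in (0, 1).
Newton iteration, β⁰ = 0.43:
  β = 0.4300: g = -0.00186, g' = -0.3777 → β = 0.4251
Converged at β = 0.4251.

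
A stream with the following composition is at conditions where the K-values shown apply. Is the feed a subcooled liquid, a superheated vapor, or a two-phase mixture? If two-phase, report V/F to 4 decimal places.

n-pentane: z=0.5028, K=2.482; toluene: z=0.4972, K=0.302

ΣzᵢKᵢ = 1.3981; Σzᵢ/Kᵢ = 1.8489.
Both exceed 1, so a two-phase solution exists.
Binary case is linear: z₁(K₁−1)(1+ψ(K₂−1)) + z₂(K₂−1)(1+ψ(K₁−1)) = 0
⇒ ψ = [z₁(K₁−1)+z₂(K₂−1)] / [−(K₁−1)(K₂−1)] = 0.39810/1.03444 = 0.3849

two-phase, V/F = 0.3849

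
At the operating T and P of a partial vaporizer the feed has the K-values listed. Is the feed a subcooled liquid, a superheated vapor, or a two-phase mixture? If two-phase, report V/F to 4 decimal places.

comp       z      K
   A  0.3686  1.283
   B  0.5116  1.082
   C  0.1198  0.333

two-phase, V/F = 0.5760

ΣzᵢKᵢ = 1.0664; Σzᵢ/Kᵢ = 1.1199.
Both exceed 1, so a two-phase solution exists.
Material balance + equilibrium reduce to Σ zᵢ(Kᵢ−1)/(1+ψ(Kᵢ−1)) = 0.
Newton iteration, ψ⁰ = 0.57:
  ψ = 0.5700: g = 0.00098, g' = -0.1638 → ψ = 0.5760
Converged at ψ = 0.5760.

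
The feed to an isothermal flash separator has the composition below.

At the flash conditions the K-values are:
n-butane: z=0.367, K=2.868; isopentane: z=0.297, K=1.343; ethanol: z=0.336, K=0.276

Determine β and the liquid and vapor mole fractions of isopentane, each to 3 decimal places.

β = 0.574, x_isopentane = 0.248, y_isopentane = 0.333

Newton iteration, β⁰ = 0.5:
  β = 0.500: g = 0.0601, g' = -0.801 → β = 0.575
  β = 0.575: g = -0.0012, g' = -0.839 → β = 0.574
Converged at β = 0.574.
Compositions from xᵢ = zᵢ/(1+β(Kᵢ−1)), yᵢ = Kᵢxᵢ:
  n-butane: x = 0.177, y = 0.508
  isopentane: x = 0.248, y = 0.333
  ethanol: x = 0.575, y = 0.159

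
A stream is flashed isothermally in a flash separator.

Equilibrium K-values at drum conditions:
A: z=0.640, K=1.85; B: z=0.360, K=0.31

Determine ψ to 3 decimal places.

Newton–Raphson from ψ = 0.5:
  ψ = 0.500: g = 0.0025, g' = -0.627 → ψ = 0.504
Converged at ψ = 0.504.

ψ = 0.504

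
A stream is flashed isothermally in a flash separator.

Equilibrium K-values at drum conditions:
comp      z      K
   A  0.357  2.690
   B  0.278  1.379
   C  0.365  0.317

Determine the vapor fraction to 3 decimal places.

ψ = 0.551

Newton iteration, ψ⁰ = 0.48:
  ψ = 0.480: g = 0.0514, g' = -0.716 → ψ = 0.552
  ψ = 0.552: g = -0.0007, g' = -0.739 → ψ = 0.551
Converged at ψ = 0.551.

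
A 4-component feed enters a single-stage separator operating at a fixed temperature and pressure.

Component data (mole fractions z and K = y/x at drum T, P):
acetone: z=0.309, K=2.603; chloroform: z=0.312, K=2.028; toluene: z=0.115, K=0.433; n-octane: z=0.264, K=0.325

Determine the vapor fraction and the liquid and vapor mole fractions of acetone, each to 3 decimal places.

ψ = 0.668, x_acetone = 0.149, y_acetone = 0.388

Let ψ = V/F and solve Σ zᵢ(Kᵢ−1)/(1+ψ(Kᵢ−1)) = 0.
Check two-phase: ΣzᵢKᵢ = 1.573 > 1 and Σzᵢ/Kᵢ = 1.350 > 1, so g(0) = 0.573 > 0 and g(1) = -0.350 < 0.
Iterate (Newton) starting at ψ = 0.5:
  ψ = 0.500: g = 0.1268, g' = -0.735 → ψ = 0.673
  ψ = 0.673: g = -0.0038, g' = -0.799 → ψ = 0.668
Converged at ψ = 0.668.
Compositions from xᵢ = zᵢ/(1+ψ(Kᵢ−1)), yᵢ = Kᵢxᵢ:
  acetone: x = 0.149, y = 0.388
  chloroform: x = 0.185, y = 0.375
  toluene: x = 0.185, y = 0.080
  n-octane: x = 0.481, y = 0.156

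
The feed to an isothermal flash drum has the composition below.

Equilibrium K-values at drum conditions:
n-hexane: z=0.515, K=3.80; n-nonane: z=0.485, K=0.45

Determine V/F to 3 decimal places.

Material balance + equilibrium reduce to Σ zᵢ(Kᵢ−1)/(1+V/F(Kᵢ−1)) = 0.
Check two-phase: ΣzᵢKᵢ = 2.175 > 1 and Σzᵢ/Kᵢ = 1.213 > 1, so g(0) = 1.175 > 0 and g(1) = -0.213 < 0.
Binary case is linear: z₁(K₁−1)(1+V/F(K₂−1)) + z₂(K₂−1)(1+V/F(K₁−1)) = 0
⇒ V/F = [z₁(K₁−1)+z₂(K₂−1)] / [−(K₁−1)(K₂−1)] = 1.1752/1.5400 = 0.763

V/F = 0.763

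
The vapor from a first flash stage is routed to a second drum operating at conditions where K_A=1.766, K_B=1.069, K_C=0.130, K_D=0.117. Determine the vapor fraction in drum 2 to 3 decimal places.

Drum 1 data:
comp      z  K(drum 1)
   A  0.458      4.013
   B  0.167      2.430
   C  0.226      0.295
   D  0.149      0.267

V/F (drum 2) = 0.491

Drum 1:
Material balance + equilibrium reduce to Σ zᵢ(Kᵢ−1)/(1+ψ₁(Kᵢ−1)) = 0.
g(0) = ΣzᵢKᵢ − 1 = 1.350 and g(1) = 1 − Σzᵢ/Kᵢ = -0.507, so a root lies in (0, 1).
Newton iteration, ψ₁⁰ = 0.49:
  ψ₁ = 0.490: g = 0.2838, g' = -1.253 → ψ₁ = 0.716
  ψ₁ = 0.716: g = 0.0029, g' = -1.314 → ψ₁ = 0.719
Converged at ψ₁ = 0.719.
Drum-1 compositions:
  A: x = 0.145, y = 0.581
  B: x = 0.082, y = 0.200
  C: x = 0.458, y = 0.135
  D: x = 0.315, y = 0.084
Drum-2 feed = drum-1 vapor: z₂ = (0.5807, 0.2001, 0.1351, 0.0841).
Drum 2:
Let ψ₂ = V/F and solve Σ zᵢ(Kᵢ−1)/(1+ψ₂(Kᵢ−1)) = 0.
Check two-phase: ΣzᵢKᵢ = 1.267 > 1 and Σzᵢ/Kᵢ = 2.274 > 1, so g(0) = 0.267 > 0 and g(1) = -1.274 < 0.
Iterate (Newton) starting at ψ₂ = 0.5:
  ψ₂ = 0.500: g = -0.0060, g' = -0.710 → ψ₂ = 0.491
Converged at ψ₂ = 0.491.
  A: x = 0.422, y = 0.745
  B: x = 0.194, y = 0.207
  C: x = 0.236, y = 0.031
  D: x = 0.149, y = 0.017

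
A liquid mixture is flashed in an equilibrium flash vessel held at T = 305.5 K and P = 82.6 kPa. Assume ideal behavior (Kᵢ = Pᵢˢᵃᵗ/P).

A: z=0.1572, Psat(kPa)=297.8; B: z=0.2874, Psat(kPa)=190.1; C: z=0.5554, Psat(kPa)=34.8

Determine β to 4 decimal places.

Raoult's law: Kᵢ = Pᵢˢᵃᵗ/P = Pᵢˢᵃᵗ/82.6.
  K_A = 297.8/82.6 = 3.605327, K_B = 190.1/82.6 = 2.301453, K_C = 34.8/82.6 = 0.421308
Let β = V/F and solve Σ zᵢ(Kᵢ−1)/(1+β(Kᵢ−1)) = 0.
Check two-phase: ΣzᵢKᵢ = 1.4622 > 1 and Σzᵢ/Kᵢ = 1.4868 > 1, so g(0) = 0.4622 > 0 and g(1) = -0.4868 < 0.
Newton iteration, β⁰ = 0.66:
  β = 0.6600: g = -0.16821, g' = -0.7720 → β = 0.4421
  β = 0.4421: g = -0.00416, g' = -0.7625 → β = 0.4367
Converged at β = 0.4367.

β = 0.4367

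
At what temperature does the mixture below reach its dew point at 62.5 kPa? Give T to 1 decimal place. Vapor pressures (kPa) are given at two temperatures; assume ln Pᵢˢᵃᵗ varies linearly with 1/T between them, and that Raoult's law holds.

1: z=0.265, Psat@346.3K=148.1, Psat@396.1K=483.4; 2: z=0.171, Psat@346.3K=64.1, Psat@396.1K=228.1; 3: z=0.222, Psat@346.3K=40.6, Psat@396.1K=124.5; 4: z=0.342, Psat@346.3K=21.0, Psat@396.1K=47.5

Dew-point temperature: Σzᵢ·P/Pᵢˢᵃᵗ(T) = 1. Interpolate ln Pᵢˢᵃᵗ = aᵢ + bᵢ/T.
  T = 346.3 K: ΣzᵢP/Pᵢˢᵃᵗ = 1.6382
  T = 396.1 K: ΣzᵢP/Pᵢˢᵃᵗ = 0.6426
  T = 371.2 K: ΣzᵢP/Pᵢˢᵃᵗ = 0.9907
  T = 358.8 K: ΣzᵢP/Pᵢˢᵃᵗ = 1.2602
  T = 365.0 K: ΣzᵢP/Pᵢˢᵃᵗ = 1.1148
  T = 368.1 K: ΣzᵢP/Pᵢˢᵃᵗ = 1.0503
  T = 369.6 K: ΣzᵢP/Pᵢˢᵃᵗ = 1.0209
Interpolating between 369.6 K and 371.2 K gives T ≈ 370.7 K.

T = 370.7 K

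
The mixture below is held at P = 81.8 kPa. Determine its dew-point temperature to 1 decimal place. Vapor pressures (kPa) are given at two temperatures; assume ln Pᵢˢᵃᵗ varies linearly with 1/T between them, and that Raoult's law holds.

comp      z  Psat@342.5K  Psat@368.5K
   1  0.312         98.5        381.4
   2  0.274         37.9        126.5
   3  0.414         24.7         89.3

Dew-point temperature: Σzᵢ·P/Pᵢˢᵃᵗ(T) = 1. Interpolate ln Pᵢˢᵃᵗ = aᵢ + bᵢ/T.
  T = 342.5 K: ΣzᵢP/Pᵢˢᵃᵗ = 2.2215
  T = 368.5 K: ΣzᵢP/Pᵢˢᵃᵗ = 0.6233
  T = 355.5 K: ΣzᵢP/Pᵢˢᵃᵗ = 1.1494
  T = 362.0 K: ΣzᵢP/Pᵢˢᵃᵗ = 0.8418
  T = 358.8 K: ΣzᵢP/Pᵢˢᵃᵗ = 0.9799
  T = 357.1 K: ΣzᵢP/Pᵢˢᵃᵗ = 1.0634
Interpolating between 357.1 K and 358.8 K gives T ≈ 358.4 K.

T = 358.4 K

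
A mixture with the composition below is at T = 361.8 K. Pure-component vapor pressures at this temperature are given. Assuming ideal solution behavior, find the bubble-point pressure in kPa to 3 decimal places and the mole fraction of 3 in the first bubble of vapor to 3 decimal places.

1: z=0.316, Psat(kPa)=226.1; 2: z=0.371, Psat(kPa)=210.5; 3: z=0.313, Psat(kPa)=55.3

Pbub = 166.852 kPa, y_3 = 0.104

At the bubble point ψ → 0, so ΣzᵢKᵢ = 1 with Kᵢ = Pᵢˢᵃᵗ/P ⇒ P = ΣzᵢPᵢˢᵃᵗ.
P = 0.316·226.1 + 0.371·210.5 + 0.313·55.3 = 166.852 kPa
yᵢ = zᵢPᵢˢᵃᵗ/P ⇒ y_3 = 0.313·55.3/166.852 = 0.104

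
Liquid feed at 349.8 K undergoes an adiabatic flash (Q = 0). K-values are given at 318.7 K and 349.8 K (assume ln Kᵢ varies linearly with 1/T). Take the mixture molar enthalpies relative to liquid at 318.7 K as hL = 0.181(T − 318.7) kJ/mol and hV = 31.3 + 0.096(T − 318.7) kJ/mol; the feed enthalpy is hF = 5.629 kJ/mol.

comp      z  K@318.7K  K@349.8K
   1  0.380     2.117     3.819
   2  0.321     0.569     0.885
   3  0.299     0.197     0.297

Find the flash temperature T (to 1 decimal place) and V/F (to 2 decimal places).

T = 322.5 K, V/F = 0.16

Adiabatic flash: solve Rachford–Rice at each trial T, then check hF = ψ·hV(T) + (1−ψ)·hL(T).
  T = 318.7 K: K = (2.117, 0.569, 0.197), RR gives ψ = 0.065, H_out = 2.038 kJ/mol
  T = 349.8 K: K = (3.819, 0.885, 0.297), RR gives ψ = 0.594, H_out = 22.651 kJ/mol
  T = 334.2 K: K = (2.880, 0.716, 0.244), RR gives ψ = 0.377, H_out = 14.110 kJ/mol
  T = 326.4 K: K = (2.476, 0.640, 0.220), RR gives ψ = 0.241, H_out = 8.766 kJ/mol
  T = 322.5 K: K = (2.289, 0.603, 0.208), RR gives ψ = 0.159, H_out = 5.601 kJ/mol
  T = 324.4 K: K = (2.379, 0.621, 0.214), RR gives ψ = 0.200, H_out = 7.196 kJ/mol
Linear interpolation between T = 322.5 (H_out = 5.601) and T = 324.4 (H_out = 7.196) on hF = 5.629 gives T ≈ 322.5 K, at which ψ = 0.16.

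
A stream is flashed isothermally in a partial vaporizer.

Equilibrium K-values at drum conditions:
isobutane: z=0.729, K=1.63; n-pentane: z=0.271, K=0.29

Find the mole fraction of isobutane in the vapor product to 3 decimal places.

y_isobutane = 0.864

Rachford–Rice: g(β) = Σ zᵢ(Kᵢ−1)/(1+β(Kᵢ−1)) = 0.
Check two-phase: ΣzᵢKᵢ = 1.267 > 1 and Σzᵢ/Kᵢ = 1.382 > 1, so g(0) = 0.267 > 0 and g(1) = -0.382 < 0.
Binary case is linear: z₁(K₁−1)(1+β(K₂−1)) + z₂(K₂−1)(1+β(K₁−1)) = 0
⇒ β = [z₁(K₁−1)+z₂(K₂−1)] / [−(K₁−1)(K₂−1)] = 0.2669/0.4473 = 0.597
Compositions from xᵢ = zᵢ/(1+β(Kᵢ−1)), yᵢ = Kᵢxᵢ:
  isobutane: x = 0.530, y = 0.864
  n-pentane: x = 0.470, y = 0.136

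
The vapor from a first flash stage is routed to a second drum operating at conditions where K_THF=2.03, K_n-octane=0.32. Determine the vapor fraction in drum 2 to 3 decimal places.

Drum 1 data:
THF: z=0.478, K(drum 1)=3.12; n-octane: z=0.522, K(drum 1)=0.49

V/F (drum 2) = 0.506

Drum 1:
Material balance + equilibrium reduce to Σ zᵢ(Kᵢ−1)/(1+ψ₁(Kᵢ−1)) = 0.
g(0) = ΣzᵢKᵢ − 1 = 0.747 and g(1) = 1 − Σzᵢ/Kᵢ = -0.219, so a root lies in (0, 1).
Binary case is linear: z₁(K₁−1)(1+ψ₁(K₂−1)) + z₂(K₂−1)(1+ψ₁(K₁−1)) = 0
⇒ ψ₁ = [z₁(K₁−1)+z₂(K₂−1)] / [−(K₁−1)(K₂−1)] = 0.7471/1.0812 = 0.691
Drum-1 compositions:
  THF: x = 0.194, y = 0.605
  n-octane: x = 0.806, y = 0.395
Drum-2 feed = drum-1 vapor: z₂ = (0.6050, 0.3950).
Drum 2:
Newton–Raphson from ψ₂ = 0.62:
  ψ₂ = 0.620: g = -0.0841, g' = -0.785 → ψ₂ = 0.513
  ψ₂ = 0.513: g = -0.0047, g' = -0.705 → ψ₂ = 0.506
Converged at ψ₂ = 0.506.
  THF: x = 0.398, y = 0.807
  n-octane: x = 0.602, y = 0.193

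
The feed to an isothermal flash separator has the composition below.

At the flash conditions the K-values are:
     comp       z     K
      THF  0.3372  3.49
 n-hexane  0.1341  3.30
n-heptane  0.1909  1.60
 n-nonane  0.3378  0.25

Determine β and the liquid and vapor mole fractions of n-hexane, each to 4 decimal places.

Material balance + equilibrium reduce to Σ zᵢ(Kᵢ−1)/(1+β(Kᵢ−1)) = 0.
Check two-phase: ΣzᵢKᵢ = 2.0092 > 1 and Σzᵢ/Kᵢ = 1.6078 > 1, so g(0) = 1.0092 > 0 and g(1) = -0.6078 < 0.
Newton–Raphson from β = 0.54:
  β = 0.5400: g = 0.15639, g' = -1.0974 → β = 0.6825
  β = 0.6825: g = -0.00672, g' = -1.2264 → β = 0.6770
Converged at β = 0.6770.
Compositions from xᵢ = zᵢ/(1+β(Kᵢ−1)), yᵢ = Kᵢxᵢ:
  THF: x = 0.1256, y = 0.4382
  n-hexane: x = 0.0524, y = 0.1731
  n-heptane: x = 0.1358, y = 0.2172
  n-nonane: x = 0.6863, y = 0.1716

β = 0.6770, x_n-hexane = 0.0524, y_n-hexane = 0.1731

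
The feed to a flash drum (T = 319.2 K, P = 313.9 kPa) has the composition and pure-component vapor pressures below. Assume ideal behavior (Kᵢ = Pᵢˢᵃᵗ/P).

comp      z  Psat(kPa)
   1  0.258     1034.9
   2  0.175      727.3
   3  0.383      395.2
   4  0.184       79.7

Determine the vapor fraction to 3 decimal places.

ψ = 0.865

Raoult's law: Kᵢ = Pᵢˢᵃᵗ/P = Pᵢˢᵃᵗ/313.9.
  K_1 = 1034.9/313.9 = 3.29691, K_2 = 727.3/313.9 = 2.31698, K_3 = 395.2/313.9 = 1.25900, K_4 = 79.7/313.9 = 0.25390
Rachford–Rice: g(ψ) = Σ zᵢ(Kᵢ−1)/(1+ψ(Kᵢ−1)) = 0.
Feasibility: ΣzᵢKᵢ = 1.785, Σzᵢ/Kᵢ = 1.183 — both > 1, two phases present.
Newton iteration, ψ⁰ = 0.49:
  ψ = 0.490: g = 0.2905, g' = -0.688 → ψ = 0.912
  ψ = 0.912: g = -0.0534, g' = -1.225 → ψ = 0.869
  ψ = 0.869: g = -0.0038, g' = -1.062 → ψ = 0.865
Converged at ψ = 0.865.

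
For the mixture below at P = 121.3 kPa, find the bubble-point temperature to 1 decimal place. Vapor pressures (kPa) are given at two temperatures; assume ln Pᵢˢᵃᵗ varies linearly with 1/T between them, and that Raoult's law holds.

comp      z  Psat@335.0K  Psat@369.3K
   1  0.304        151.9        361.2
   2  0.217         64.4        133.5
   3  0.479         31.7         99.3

T = 352.3 K

Bubble-point temperature: ΣzᵢPᵢˢᵃᵗ(T) = P. Interpolate ln Pᵢˢᵃᵗ = aᵢ + bᵢ/T.
  T = 335.0 K: ΣzᵢPᵢˢᵃᵗ = 75.34 kPa
  T = 369.3 K: ΣzᵢPᵢˢᵃᵗ = 186.34 kPa
  T = 352.1 K: ΣzᵢPᵢˢᵃᵗ = 120.68 kPa
  T = 360.7 K: ΣzᵢPᵢˢᵃᵗ = 150.65 kPa
  T = 356.4 K: ΣzᵢPᵢˢᵃᵗ = 135.00 kPa
  T = 354.2 K: ΣzᵢPᵢˢᵃᵗ = 127.51 kPa
Interpolating between 352.1 K and 354.2 K gives T ≈ 352.3 K.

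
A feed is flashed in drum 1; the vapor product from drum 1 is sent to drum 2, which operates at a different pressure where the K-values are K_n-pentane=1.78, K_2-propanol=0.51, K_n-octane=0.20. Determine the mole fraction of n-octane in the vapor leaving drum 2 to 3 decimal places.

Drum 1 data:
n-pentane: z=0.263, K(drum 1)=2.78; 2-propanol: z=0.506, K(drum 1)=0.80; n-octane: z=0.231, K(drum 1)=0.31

Drum 1:
Let ψ₁ = V/F and solve Σ zᵢ(Kᵢ−1)/(1+ψ₁(Kᵢ−1)) = 0.
g(0) = ΣzᵢKᵢ − 1 = 0.208 and g(1) = 1 − Σzᵢ/Kᵢ = -0.472, so a root lies in (0, 1).
Newton–Raphson from ψ₁ = 0.66:
  ψ₁ = 0.660: g = -0.1940, g' = -0.574 → ψ₁ = 0.322
  ψ₁ = 0.322: g = -0.0155, g' = -0.542 → ψ₁ = 0.293
  ψ₁ = 0.293: g = 0.0002, g' = -0.555 → ψ₁ = 0.294
Converged at ψ₁ = 0.294.
Drum-1 compositions:
  n-pentane: x = 0.173, y = 0.480
  2-propanol: x = 0.538, y = 0.430
  n-octane: x = 0.290, y = 0.090
Drum-2 feed = drum-1 vapor: z₂ = (0.4801, 0.4301, 0.0898).
Drum 2:
Material balance + equilibrium reduce to Σ zᵢ(Kᵢ−1)/(1+ψ₂(Kᵢ−1)) = 0.
g(0) = ΣzᵢKᵢ − 1 = 0.092 and g(1) = 1 − Σzᵢ/Kᵢ = -0.562, so a root lies in (0, 1).
Newton–Raphson from ψ₂ = 0.56:
  ψ₂ = 0.560: g = -0.1599, g' = -0.526 → ψ₂ = 0.256
  ψ₂ = 0.256: g = -0.0192, g' = -0.429 → ψ₂ = 0.211
Converged at ψ₂ = 0.211.
  n-pentane: x = 0.412, y = 0.734
  2-propanol: x = 0.480, y = 0.245
  n-octane: x = 0.108, y = 0.022

y_n-octane (drum 2) = 0.022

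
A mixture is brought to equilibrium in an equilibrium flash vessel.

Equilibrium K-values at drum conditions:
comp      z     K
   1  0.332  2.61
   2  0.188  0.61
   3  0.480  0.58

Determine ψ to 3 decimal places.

Let ψ = V/F and solve Σ zᵢ(Kᵢ−1)/(1+ψ(Kᵢ−1)) = 0.
Check two-phase: ΣzᵢKᵢ = 1.260 > 1 and Σzᵢ/Kᵢ = 1.263 > 1, so g(0) = 0.260 > 0 and g(1) = -0.263 < 0.
Newton–Raphson from ψ = 0.5:
  ψ = 0.500: g = -0.0501, g' = -0.444 → ψ = 0.387
  ψ = 0.387: g = 0.0022, g' = -0.487 → ψ = 0.392
Converged at ψ = 0.392.

ψ = 0.392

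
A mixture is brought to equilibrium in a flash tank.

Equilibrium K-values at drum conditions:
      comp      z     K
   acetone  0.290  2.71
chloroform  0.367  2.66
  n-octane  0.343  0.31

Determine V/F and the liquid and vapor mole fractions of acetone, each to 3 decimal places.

Rachford–Rice: g(V/F) = Σ zᵢ(Kᵢ−1)/(1+V/F(Kᵢ−1)) = 0.
g(0) = ΣzᵢKᵢ − 1 = 0.868 and g(1) = 1 − Σzᵢ/Kᵢ = -0.351, so a root lies in (0, 1).
Iterate (Newton) starting at V/F = 0.5:
  V/F = 0.500: g = 0.2389, g' = -0.929 → V/F = 0.757
  V/F = 0.757: g = -0.0095, g' = -1.076 → V/F = 0.748
Converged at V/F = 0.748.
Compositions from xᵢ = zᵢ/(1+V/F(Kᵢ−1)), yᵢ = Kᵢxᵢ:
  acetone: x = 0.127, y = 0.345
  chloroform: x = 0.164, y = 0.435
  n-octane: x = 0.709, y = 0.220

V/F = 0.748, x_acetone = 0.127, y_acetone = 0.345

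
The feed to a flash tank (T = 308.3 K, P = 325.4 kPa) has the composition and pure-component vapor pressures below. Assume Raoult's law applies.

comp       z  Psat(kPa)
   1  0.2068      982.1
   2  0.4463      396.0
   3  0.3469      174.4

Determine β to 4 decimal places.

β = 0.7574

Raoult's law: Kᵢ = Pᵢˢᵃᵗ/P = Pᵢˢᵃᵗ/325.4.
  K_1 = 982.1/325.4 = 3.018132, K_2 = 396.0/325.4 = 1.216964, K_3 = 174.4/325.4 = 0.535956
Let β = V/F and solve Σ zᵢ(Kᵢ−1)/(1+β(Kᵢ−1)) = 0.
g(0) = ΣzᵢKᵢ − 1 = 0.3532 and g(1) = 1 − Σzᵢ/Kᵢ = -0.0825, so a root lies in (0, 1).
Iterate (Newton) starting at β = 0.61:
  β = 0.6100: g = 0.04804, g' = -0.3309 → β = 0.7552
  β = 0.7552: g = 0.00073, g' = -0.3248 → β = 0.7574
Converged at β = 0.7574.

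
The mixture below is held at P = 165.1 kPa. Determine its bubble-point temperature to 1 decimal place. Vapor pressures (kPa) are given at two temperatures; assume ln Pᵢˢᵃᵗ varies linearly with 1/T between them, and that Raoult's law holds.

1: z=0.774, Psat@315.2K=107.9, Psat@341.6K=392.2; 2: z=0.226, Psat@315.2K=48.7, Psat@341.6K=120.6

Bubble-point temperature: ΣzᵢPᵢˢᵃᵗ(T) = P. Interpolate ln Pᵢˢᵃᵗ = aᵢ + bᵢ/T.
  T = 315.2 K: ΣzᵢPᵢˢᵃᵗ = 94.52 kPa
  T = 341.6 K: ΣzᵢPᵢˢᵃᵗ = 330.82 kPa
  T = 328.4 K: ΣzᵢPᵢˢᵃᵗ = 181.05 kPa
  T = 321.8 K: ΣzᵢPᵢˢᵃᵗ = 131.63 kPa
  T = 325.1 K: ΣzᵢPᵢˢᵃᵗ = 154.60 kPa
  T = 326.8 K: ΣzᵢPᵢˢᵃᵗ = 167.77 kPa
Interpolating between 325.1 K and 326.8 K gives T ≈ 326.5 K.

T = 326.5 K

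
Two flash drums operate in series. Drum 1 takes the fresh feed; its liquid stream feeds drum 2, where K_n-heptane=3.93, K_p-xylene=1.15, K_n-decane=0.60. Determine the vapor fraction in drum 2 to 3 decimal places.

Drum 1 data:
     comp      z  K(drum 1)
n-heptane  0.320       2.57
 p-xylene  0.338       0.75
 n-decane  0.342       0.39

V/F (drum 2) = 0.789

Drum 1:
Rachford–Rice: g(ψ₁) = Σ zᵢ(Kᵢ−1)/(1+ψ₁(Kᵢ−1)) = 0.
Feasibility: ΣzᵢKᵢ = 1.209, Σzᵢ/Kᵢ = 1.452 — both > 1, two phases present.
Iterate (Newton) starting at ψ₁ = 0.44:
  ψ₁ = 0.440: g = -0.0830, g' = -0.540 → ψ₁ = 0.286
  ψ₁ = 0.286: g = 0.0027, g' = -0.587 → ψ₁ = 0.291
Converged at ψ₁ = 0.291.
Drum-1 compositions:
  n-heptane: x = 0.220, y = 0.564
  p-xylene: x = 0.365, y = 0.273
  n-decane: x = 0.416, y = 0.162
Drum-2 feed = drum-1 liquid: z₂ = (0.2196, 0.3645, 0.4159).
Drum 2:
Let ψ₂ = V/F and solve Σ zᵢ(Kᵢ−1)/(1+ψ₂(Kᵢ−1)) = 0.
Check two-phase: ΣzᵢKᵢ = 1.532 > 1 and Σzᵢ/Kᵢ = 1.066 > 1, so g(0) = 0.532 > 0 and g(1) = -0.066 < 0.
Newton–Raphson from ψ₂ = 0.56:
  ψ₂ = 0.560: g = 0.0798, g' = -0.388 → ψ₂ = 0.766
  ψ₂ = 0.766: g = 0.0077, g' = -0.324 → ψ₂ = 0.789
Converged at ψ₂ = 0.789.
  n-heptane: x = 0.066, y = 0.261
  p-xylene: x = 0.326, y = 0.375
  n-decane: x = 0.608, y = 0.365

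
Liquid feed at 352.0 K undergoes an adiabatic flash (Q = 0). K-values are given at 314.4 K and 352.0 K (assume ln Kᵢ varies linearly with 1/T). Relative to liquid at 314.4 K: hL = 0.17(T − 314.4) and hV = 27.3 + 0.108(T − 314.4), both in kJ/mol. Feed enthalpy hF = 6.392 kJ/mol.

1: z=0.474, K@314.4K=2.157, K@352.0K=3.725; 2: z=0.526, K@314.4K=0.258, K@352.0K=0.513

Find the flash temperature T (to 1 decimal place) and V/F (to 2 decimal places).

T = 316.5 K, V/F = 0.22

Adiabatic flash: solve Rachford–Rice at each trial T, then check hF = ψ·hV(T) + (1−ψ)·hL(T).
  T = 314.4 K: K = (2.157, 0.258), RR gives ψ = 0.184, H_out = 5.028 kJ/mol
  T = 352.0 K: K = (3.725, 0.513), RR gives ψ = 0.780, H_out = 25.875 kJ/mol
  T = 333.2 K: K = (2.879, 0.371), RR gives ψ = 0.473, H_out = 15.571 kJ/mol
  T = 323.8 K: K = (2.502, 0.311), RR gives ψ = 0.338, H_out = 10.623 kJ/mol
  T = 319.1 K: K = (2.326, 0.284), RR gives ψ = 0.265, H_out = 7.955 kJ/mol
  T = 316.8 K: K = (2.242, 0.271), RR gives ψ = 0.227, H_out = 6.562 kJ/mol
Linear interpolation between T = 314.4 (H_out = 5.028) and T = 316.8 (H_out = 6.562) on hF = 6.392 gives T ≈ 316.5 K, at which ψ = 0.22.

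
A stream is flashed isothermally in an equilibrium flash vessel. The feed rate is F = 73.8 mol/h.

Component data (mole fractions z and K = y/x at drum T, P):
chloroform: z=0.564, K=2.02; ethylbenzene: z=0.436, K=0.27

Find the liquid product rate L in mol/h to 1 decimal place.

L = 48.3 mol/h

Rachford–Rice: g(V/F) = Σ zᵢ(Kᵢ−1)/(1+V/F(Kᵢ−1)) = 0.
g(0) = ΣzᵢKᵢ − 1 = 0.257 and g(1) = 1 − Σzᵢ/Kᵢ = -0.894, so a root lies in (0, 1).
Binary case is linear: z₁(K₁−1)(1+V/F(K₂−1)) + z₂(K₂−1)(1+V/F(K₁−1)) = 0
⇒ V/F = [z₁(K₁−1)+z₂(K₂−1)] / [−(K₁−1)(K₂−1)] = 0.2570/0.7446 = 0.345
Then V = V/F·F = 0.3452·73.8 = 25.5 mol/h and L = F − V = 48.3 mol/h.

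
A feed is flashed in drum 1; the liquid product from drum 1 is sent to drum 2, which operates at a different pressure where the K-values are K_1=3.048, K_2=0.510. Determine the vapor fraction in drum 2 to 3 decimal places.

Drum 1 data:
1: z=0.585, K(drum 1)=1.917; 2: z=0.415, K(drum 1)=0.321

V/F (drum 2) = 0.588

Drum 1:
Rachford–Rice: g(ψ₁) = Σ zᵢ(Kᵢ−1)/(1+ψ₁(Kᵢ−1)) = 0.
Check two-phase: ΣzᵢKᵢ = 1.255 > 1 and Σzᵢ/Kᵢ = 1.598 > 1, so g(0) = 0.255 > 0 and g(1) = -0.598 < 0.
Binary case is linear: z₁(K₁−1)(1+ψ₁(K₂−1)) + z₂(K₂−1)(1+ψ₁(K₁−1)) = 0
⇒ ψ₁ = [z₁(K₁−1)+z₂(K₂−1)] / [−(K₁−1)(K₂−1)] = 0.2547/0.6226 = 0.409
Drum-1 compositions:
  1: x = 0.425, y = 0.816
  2: x = 0.575, y = 0.184
Drum-2 feed = drum-1 liquid: z₂ = (0.4254, 0.5746).
Drum 2:
Binary case is linear: z₁(K₁−1)(1+ψ₂(K₂−1)) + z₂(K₂−1)(1+ψ₂(K₁−1)) = 0
⇒ ψ₂ = [z₁(K₁−1)+z₂(K₂−1)] / [−(K₁−1)(K₂−1)] = 0.5898/1.0035 = 0.588
  1: x = 0.193, y = 0.588
  2: x = 0.807, y = 0.412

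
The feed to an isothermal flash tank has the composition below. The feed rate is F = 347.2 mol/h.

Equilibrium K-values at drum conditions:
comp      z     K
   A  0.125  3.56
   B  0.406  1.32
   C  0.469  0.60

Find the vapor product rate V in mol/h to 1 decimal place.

Rachford–Rice: g(V/F) = Σ zᵢ(Kᵢ−1)/(1+V/F(Kᵢ−1)) = 0.
Check two-phase: ΣzᵢKᵢ = 1.262 > 1 and Σzᵢ/Kᵢ = 1.124 > 1, so g(0) = 0.262 > 0 and g(1) = -0.124 < 0.
Iterate (Newton) starting at V/F = 0.5:
  V/F = 0.500: g = 0.0179, g' = -0.306 → V/F = 0.558
  V/F = 0.558: g = 0.0004, g' = -0.293 → V/F = 0.560
Converged at V/F = 0.560.
Then V = V/F·F = 0.5597·347.2 = 194.3 mol/h and L = F − V = 152.9 mol/h.

V = 194.3 mol/h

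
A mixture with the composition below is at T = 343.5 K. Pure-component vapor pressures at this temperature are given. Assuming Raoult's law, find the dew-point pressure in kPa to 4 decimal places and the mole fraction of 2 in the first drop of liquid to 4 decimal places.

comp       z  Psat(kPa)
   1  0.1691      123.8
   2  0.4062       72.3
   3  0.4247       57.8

Pdew = 69.7743 kPa, x_2 = 0.3920

At the dew point ψ → 1, so Σzᵢ/Kᵢ = 1 with Kᵢ = Pᵢˢᵃᵗ/P ⇒ 1/P = Σzᵢ/Pᵢˢᵃᵗ.
1/P = 0.1691/123.8 + 0.4062/72.3 + 0.4247/57.8 = 0.0143319 ⇒ P = 69.7743 kPa
xᵢ = zᵢP/Pᵢˢᵃᵗ ⇒ x_2 = 0.4062·69.7743/72.3 = 0.3920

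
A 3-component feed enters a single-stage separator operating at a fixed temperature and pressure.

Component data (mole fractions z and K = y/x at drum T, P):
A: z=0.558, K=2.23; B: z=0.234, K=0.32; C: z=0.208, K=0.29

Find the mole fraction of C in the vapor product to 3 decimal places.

y_C = 0.088

Newton–Raphson from β = 0.5:
  β = 0.500: g = -0.0451, g' = -0.824 → β = 0.445
  β = 0.445: g = -0.0007, g' = -0.799 → β = 0.444
Converged at β = 0.444.
Compositions from xᵢ = zᵢ/(1+β(Kᵢ−1)), yᵢ = Kᵢxᵢ:
  A: x = 0.361, y = 0.805
  B: x = 0.335, y = 0.107
  C: x = 0.304, y = 0.088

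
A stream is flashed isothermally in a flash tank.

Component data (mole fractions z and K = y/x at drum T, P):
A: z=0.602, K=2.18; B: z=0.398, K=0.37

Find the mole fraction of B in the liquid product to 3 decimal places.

Let β = V/F and solve Σ zᵢ(Kᵢ−1)/(1+β(Kᵢ−1)) = 0.
Check two-phase: ΣzᵢKᵢ = 1.460 > 1 and Σzᵢ/Kᵢ = 1.352 > 1, so g(0) = 0.460 > 0 and g(1) = -0.352 < 0.
Binary case is linear: z₁(K₁−1)(1+β(K₂−1)) + z₂(K₂−1)(1+β(K₁−1)) = 0
⇒ β = [z₁(K₁−1)+z₂(K₂−1)] / [−(K₁−1)(K₂−1)] = 0.4596/0.7434 = 0.618
Compositions from xᵢ = zᵢ/(1+β(Kᵢ−1)), yᵢ = Kᵢxᵢ:
  A: x = 0.348, y = 0.759
  B: x = 0.652, y = 0.241

x_B = 0.652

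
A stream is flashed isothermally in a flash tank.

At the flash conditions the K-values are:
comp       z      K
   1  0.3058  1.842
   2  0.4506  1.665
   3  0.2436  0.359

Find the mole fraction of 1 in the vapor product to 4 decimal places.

y_1 = 0.3287

Newton iteration, ψ⁰ = 0.5:
  ψ = 0.5000: g = 0.17628, g' = -0.4364 → ψ = 0.9040
  ψ = 0.9040: g = -0.03793, g' = -0.7135 → ψ = 0.8508
  ψ = 0.8508: g = -0.00206, g' = -0.6391 → ψ = 0.8476
Converged at ψ = 0.8476.
Compositions from xᵢ = zᵢ/(1+ψ(Kᵢ−1)), yᵢ = Kᵢxᵢ:
  1: x = 0.1785, y = 0.3287
  2: x = 0.2882, y = 0.4798
  3: x = 0.5334, y = 0.1915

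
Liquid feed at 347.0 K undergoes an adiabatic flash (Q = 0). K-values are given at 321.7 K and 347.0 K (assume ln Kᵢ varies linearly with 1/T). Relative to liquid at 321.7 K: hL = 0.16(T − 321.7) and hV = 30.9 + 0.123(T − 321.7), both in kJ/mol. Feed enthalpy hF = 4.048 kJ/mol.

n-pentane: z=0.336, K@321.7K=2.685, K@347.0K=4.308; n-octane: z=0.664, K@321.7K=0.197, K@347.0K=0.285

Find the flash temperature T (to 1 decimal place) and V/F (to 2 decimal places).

T = 327.7 K, V/F = 0.10

Adiabatic flash: solve Rachford–Rice at each trial T, then check hF = ψ·hV(T) + (1−ψ)·hL(T).
  T = 321.7 K: K = (2.685, 0.197), RR gives ψ = 0.024, H_out = 0.753 kJ/mol
  T = 347.0 K: K = (4.308, 0.285), RR gives ψ = 0.269, H_out = 12.114 kJ/mol
  T = 334.4 K: K = (3.435, 0.239), RR gives ψ = 0.169, H_out = 7.165 kJ/mol
  T = 328.0 K: K = (3.041, 0.217), RR gives ψ = 0.104, H_out = 4.194 kJ/mol
  T = 324.9 K: K = (2.862, 0.207), RR gives ψ = 0.067, H_out = 2.579 kJ/mol
  T = 326.4 K: K = (2.948, 0.212), RR gives ψ = 0.085, H_out = 3.377 kJ/mol
Linear interpolation between T = 326.4 (H_out = 3.377) and T = 328.0 (H_out = 4.194) on hF = 4.048 gives T ≈ 327.7 K, at which ψ = 0.10.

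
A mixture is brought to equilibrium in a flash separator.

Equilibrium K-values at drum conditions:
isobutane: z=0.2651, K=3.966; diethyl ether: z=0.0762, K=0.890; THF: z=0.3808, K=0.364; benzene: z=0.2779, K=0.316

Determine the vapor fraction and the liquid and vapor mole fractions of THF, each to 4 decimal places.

ψ = 0.1903, x_THF = 0.4332, y_THF = 0.1577

Rachford–Rice: g(ψ) = Σ zᵢ(Kᵢ−1)/(1+ψ(Kᵢ−1)) = 0.
Feasibility: ΣzᵢKᵢ = 1.3456, Σzᵢ/Kᵢ = 2.0780 — both > 1, two phases present.
Newton–Raphson from ψ = 0.5:
  ψ = 0.5000: g = -0.33620, g' = -1.0108 → ψ = 0.1674
  ψ = 0.1674: g = 0.03119, g' = -1.4011 → ψ = 0.1896
  ψ = 0.1896: g = 0.00085, g' = -1.3271 → ψ = 0.1903
Converged at ψ = 0.1903.
Compositions from xᵢ = zᵢ/(1+ψ(Kᵢ−1)), yᵢ = Kᵢxᵢ:
  isobutane: x = 0.1695, y = 0.6721
  diethyl ether: x = 0.0778, y = 0.0693
  THF: x = 0.4332, y = 0.1577
  benzene: x = 0.3195, y = 0.1010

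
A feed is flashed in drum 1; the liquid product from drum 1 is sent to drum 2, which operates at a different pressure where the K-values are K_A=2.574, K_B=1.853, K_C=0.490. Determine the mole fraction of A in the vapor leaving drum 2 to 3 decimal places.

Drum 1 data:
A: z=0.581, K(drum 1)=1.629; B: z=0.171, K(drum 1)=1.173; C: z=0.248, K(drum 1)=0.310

y_A (drum 2) = 0.476

Drum 1:
Let ψ₁ = V/F and solve Σ zᵢ(Kᵢ−1)/(1+ψ₁(Kᵢ−1)) = 0.
Check two-phase: ΣzᵢKᵢ = 1.224 > 1 and Σzᵢ/Kᵢ = 1.302 > 1, so g(0) = 0.224 > 0 and g(1) = -0.302 < 0.
Newton–Raphson from ψ₁ = 0.38:
  ψ₁ = 0.380: g = 0.0908, g' = -0.371 → ψ₁ = 0.625
  ψ₁ = 0.625: g = -0.0116, g' = -0.487 → ψ₁ = 0.601
  ψ₁ = 0.601: g = -0.0002, g' = -0.470 → ψ₁ = 0.600
Converged at ψ₁ = 0.600.
Drum-1 compositions:
  A: x = 0.422, y = 0.687
  B: x = 0.155, y = 0.182
  C: x = 0.423, y = 0.131
Drum-2 feed = drum-1 liquid: z₂ = (0.4218, 0.1549, 0.4233).
Drum 2:
Rachford–Rice: g(ψ₂) = Σ zᵢ(Kᵢ−1)/(1+ψ₂(Kᵢ−1)) = 0.
g(0) = ΣzᵢKᵢ − 1 = 0.580 and g(1) = 1 − Σzᵢ/Kᵢ = -0.111, so a root lies in (0, 1).
Newton–Raphson from ψ₂ = 0.41:
  ψ₂ = 0.410: g = 0.2284, g' = -0.624 → ψ₂ = 0.776
  ψ₂ = 0.776: g = 0.0210, g' = -0.554 → ψ₂ = 0.814
Converged at ψ₂ = 0.814.
  A: x = 0.185, y = 0.476
  B: x = 0.091, y = 0.169
  C: x = 0.724, y = 0.355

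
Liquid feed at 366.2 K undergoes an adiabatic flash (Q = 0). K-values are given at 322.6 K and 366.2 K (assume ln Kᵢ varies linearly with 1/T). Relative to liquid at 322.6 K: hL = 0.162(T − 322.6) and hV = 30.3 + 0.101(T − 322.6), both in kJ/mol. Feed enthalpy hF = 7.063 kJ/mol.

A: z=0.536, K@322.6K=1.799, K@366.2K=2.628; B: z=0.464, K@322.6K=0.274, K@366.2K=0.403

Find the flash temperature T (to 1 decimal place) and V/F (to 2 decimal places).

T = 326.4 K, V/F = 0.21

Adiabatic flash: solve Rachford–Rice at each trial T, then check hF = ψ·hV(T) + (1−ψ)·hL(T).
  T = 322.6 K: K = (1.799, 0.274), RR gives ψ = 0.158, H_out = 4.774 kJ/mol
  T = 366.2 K: K = (2.628, 0.403), RR gives ψ = 0.613, H_out = 24.002 kJ/mol
  T = 344.4 K: K = (2.201, 0.336), RR gives ψ = 0.421, H_out = 15.734 kJ/mol
  T = 333.5 K: K = (1.996, 0.305), RR gives ψ = 0.305, H_out = 10.806 kJ/mol
  T = 328.1 K: K = (1.898, 0.289), RR gives ψ = 0.237, H_out = 8.000 kJ/mol
  T = 325.4 K: K = (1.849, 0.282), RR gives ψ = 0.200, H_out = 6.470 kJ/mol
  T = 326.8 K: K = (1.874, 0.286), RR gives ψ = 0.220, H_out = 7.276 kJ/mol
Linear interpolation between T = 325.4 (H_out = 6.470) and T = 326.8 (H_out = 7.276) on hF = 7.063 gives T ≈ 326.4 K, at which ψ = 0.21.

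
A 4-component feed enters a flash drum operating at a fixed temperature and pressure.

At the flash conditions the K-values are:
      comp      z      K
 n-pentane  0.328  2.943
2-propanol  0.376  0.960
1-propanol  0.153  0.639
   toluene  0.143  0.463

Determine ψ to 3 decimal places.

Iterate (Newton) starting at ψ = 0.58:
  ψ = 0.580: g = 0.1028, g' = -0.393 → ψ = 0.842
  ψ = 0.842: g = 0.0068, g' = -0.357 → ψ = 0.861
Converged at ψ = 0.861.

ψ = 0.861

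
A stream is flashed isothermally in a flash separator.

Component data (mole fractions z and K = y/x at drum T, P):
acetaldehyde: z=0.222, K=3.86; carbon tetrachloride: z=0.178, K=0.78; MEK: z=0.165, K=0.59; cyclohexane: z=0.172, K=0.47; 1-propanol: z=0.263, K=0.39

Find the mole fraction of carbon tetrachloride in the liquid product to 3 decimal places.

Newton–Raphson from β = 0.6:
  β = 0.600: g = -0.2878, g' = -0.654 → β = 0.160
  β = 0.160: g = 0.0454, g' = -1.074 → β = 0.202
  β = 0.202: g = 0.0025, g' = -0.960 → β = 0.205
Converged at β = 0.205.
Compositions from xᵢ = zᵢ/(1+β(Kᵢ−1)), yᵢ = Kᵢxᵢ:
  acetaldehyde: x = 0.140, y = 0.540
  carbon tetrachloride: x = 0.186, y = 0.145
  MEK: x = 0.180, y = 0.106
  cyclohexane: x = 0.193, y = 0.091
  1-propanol: x = 0.301, y = 0.117

x_carbon tetrachloride = 0.186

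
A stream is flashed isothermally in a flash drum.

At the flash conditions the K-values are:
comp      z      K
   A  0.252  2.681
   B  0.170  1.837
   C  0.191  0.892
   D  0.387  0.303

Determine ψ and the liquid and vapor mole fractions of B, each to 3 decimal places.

ψ = 0.348, x_B = 0.132, y_B = 0.242

Material balance + equilibrium reduce to Σ zᵢ(Kᵢ−1)/(1+ψ(Kᵢ−1)) = 0.
Check two-phase: ΣzᵢKᵢ = 1.276 > 1 and Σzᵢ/Kᵢ = 1.678 > 1, so g(0) = 0.276 > 0 and g(1) = -0.678 < 0.
Newton iteration, ψ⁰ = 0.5:
  ψ = 0.500: g = -0.1054, g' = -0.715 → ψ = 0.353
  ψ = 0.353: g = -0.0032, g' = -0.685 → ψ = 0.348
Converged at ψ = 0.348.
Compositions from xᵢ = zᵢ/(1+ψ(Kᵢ−1)), yᵢ = Kᵢxᵢ:
  A: x = 0.159, y = 0.426
  B: x = 0.132, y = 0.242
  C: x = 0.198, y = 0.177
  D: x = 0.511, y = 0.155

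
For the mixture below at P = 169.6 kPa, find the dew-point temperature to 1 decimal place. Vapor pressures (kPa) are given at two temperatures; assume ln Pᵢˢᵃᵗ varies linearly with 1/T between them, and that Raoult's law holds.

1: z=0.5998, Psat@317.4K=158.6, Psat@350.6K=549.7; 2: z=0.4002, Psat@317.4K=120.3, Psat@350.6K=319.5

T = 322.5 K

Dew-point temperature: Σzᵢ·P/Pᵢˢᵃᵗ(T) = 1. Interpolate ln Pᵢˢᵃᵗ = aᵢ + bᵢ/T.
  T = 317.4 K: ΣzᵢP/Pᵢˢᵃᵗ = 1.2056
  T = 350.6 K: ΣzᵢP/Pᵢˢᵃᵗ = 0.3975
  T = 334.0 K: ΣzᵢP/Pᵢˢᵃᵗ = 0.6719
  T = 325.7 K: ΣzᵢP/Pᵢˢᵃᵗ = 0.8928
  T = 321.5 K: ΣzᵢP/Pᵢˢᵃᵗ = 1.0372
  T = 323.6 K: ΣzᵢP/Pᵢˢᵃᵗ = 0.9618
Interpolating between 321.5 K and 323.6 K gives T ≈ 322.5 K.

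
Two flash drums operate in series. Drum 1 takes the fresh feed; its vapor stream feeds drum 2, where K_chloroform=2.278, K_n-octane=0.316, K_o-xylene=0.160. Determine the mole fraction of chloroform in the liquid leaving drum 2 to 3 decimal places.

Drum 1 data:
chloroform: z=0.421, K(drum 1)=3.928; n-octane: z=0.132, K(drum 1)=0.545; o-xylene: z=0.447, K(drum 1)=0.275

Drum 1:
Newton iteration, ψ₁⁰ = 0.41:
  ψ₁ = 0.410: g = 0.0252, g' = -1.262 → ψ₁ = 0.430
Converged at ψ₁ = 0.430.
Drum-1 compositions:
  chloroform: x = 0.186, y = 0.732
  n-octane: x = 0.164, y = 0.089
  o-xylene: x = 0.650, y = 0.179
Drum-2 feed = drum-1 vapor: z₂ = (0.7319, 0.0894, 0.1786).
Drum 2:
Rachford–Rice: g(ψ₂) = Σ zᵢ(Kᵢ−1)/(1+ψ₂(Kᵢ−1)) = 0.
Check two-phase: ΣzᵢKᵢ = 1.724 > 1 and Σzᵢ/Kᵢ = 1.721 > 1, so g(0) = 0.724 > 0 and g(1) = -0.721 < 0.
Newton iteration, ψ₂⁰ = 0.5:
  ψ₂ = 0.500: g = 0.2190, g' = -0.916 → ψ₂ = 0.739
  ψ₂ = 0.739: g = -0.0384, g' = -1.364 → ψ₂ = 0.711
  ψ₂ = 0.711: g = -0.0015, g' = -1.263 → ψ₂ = 0.710
Converged at ψ₂ = 0.710.
  chloroform: x = 0.384, y = 0.874
  n-octane: x = 0.174, y = 0.055
  o-xylene: x = 0.442, y = 0.071

x_chloroform (drum 2) = 0.384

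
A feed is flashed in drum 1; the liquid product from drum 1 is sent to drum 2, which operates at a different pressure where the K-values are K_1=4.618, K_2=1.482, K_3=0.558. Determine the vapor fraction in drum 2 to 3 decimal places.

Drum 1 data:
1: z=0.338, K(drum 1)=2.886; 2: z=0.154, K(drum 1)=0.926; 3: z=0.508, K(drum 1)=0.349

V/F (drum 2) = 0.488

Drum 1:
Rachford–Rice: g(ψ₁) = Σ zᵢ(Kᵢ−1)/(1+ψ₁(Kᵢ−1)) = 0.
g(0) = ΣzᵢKᵢ − 1 = 0.295 and g(1) = 1 − Σzᵢ/Kᵢ = -0.739, so a root lies in (0, 1).
Iterate (Newton) starting at ψ₁ = 0.5:
  ψ₁ = 0.500: g = -0.1741, g' = -0.793 → ψ₁ = 0.280
  ψ₁ = 0.280: g = 0.0008, g' = -0.837 → ψ₁ = 0.281
Converged at ψ₁ = 0.281.
Drum-1 compositions:
  1: x = 0.221, y = 0.637
  2: x = 0.157, y = 0.146
  3: x = 0.622, y = 0.217
Drum-2 feed = drum-1 liquid: z₂ = (0.2208, 0.1573, 0.6219).
Drum 2:
Let ψ₂ = V/F and solve Σ zᵢ(Kᵢ−1)/(1+ψ₂(Kᵢ−1)) = 0.
g(0) = ΣzᵢKᵢ − 1 = 0.600 and g(1) = 1 − Σzᵢ/Kᵢ = -0.268, so a root lies in (0, 1).
Newton iteration, ψ₂⁰ = 0.5:
  ψ₂ = 0.500: g = -0.0073, g' = -0.590 → ψ₂ = 0.488
Converged at ψ₂ = 0.488.
  1: x = 0.080, y = 0.369
  2: x = 0.127, y = 0.189
  3: x = 0.793, y = 0.442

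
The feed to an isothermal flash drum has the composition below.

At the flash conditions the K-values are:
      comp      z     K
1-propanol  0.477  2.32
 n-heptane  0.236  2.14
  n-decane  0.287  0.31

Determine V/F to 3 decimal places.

Newton–Raphson from V/F = 0.5:
  V/F = 0.500: g = 0.2483, g' = -0.745 → V/F = 0.834
  V/F = 0.834: g = -0.0284, g' = -1.026 → V/F = 0.806
  V/F = 0.806: g = -0.0008, g' = -0.972 → V/F = 0.805
Converged at V/F = 0.805.

V/F = 0.805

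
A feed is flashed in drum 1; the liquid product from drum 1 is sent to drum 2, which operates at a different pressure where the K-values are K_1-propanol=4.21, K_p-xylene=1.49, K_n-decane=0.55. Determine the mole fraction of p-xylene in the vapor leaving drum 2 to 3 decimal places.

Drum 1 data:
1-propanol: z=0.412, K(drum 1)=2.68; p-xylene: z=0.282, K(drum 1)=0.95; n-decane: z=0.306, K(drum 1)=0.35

Drum 1:
Material balance + equilibrium reduce to Σ zᵢ(Kᵢ−1)/(1+ψ₁(Kᵢ−1)) = 0.
g(0) = ΣzᵢKᵢ − 1 = 0.479 and g(1) = 1 − Σzᵢ/Kᵢ = -0.325, so a root lies in (0, 1).
Newton iteration, ψ₁⁰ = 0.5:
  ψ₁ = 0.500: g = 0.0670, g' = -0.628 → ψ₁ = 0.607
  ψ₁ = 0.607: g = -0.0002, g' = -0.638 → ψ₁ = 0.606
Converged at ψ₁ = 0.606.
Drum-1 compositions:
  1-propanol: x = 0.204, y = 0.547
  p-xylene: x = 0.291, y = 0.276
  n-decane: x = 0.505, y = 0.177
Drum-2 feed = drum-1 liquid: z₂ = (0.2041, 0.2908, 0.5051).
Drum 2:
Let ψ₂ = V/F and solve Σ zᵢ(Kᵢ−1)/(1+ψ₂(Kᵢ−1)) = 0.
Check two-phase: ΣzᵢKᵢ = 1.570 > 1 and Σzᵢ/Kᵢ = 1.162 > 1, so g(0) = 0.570 > 0 and g(1) = -0.162 < 0.
Iterate (Newton) starting at ψ₂ = 0.62:
  ψ₂ = 0.620: g = 0.0131, g' = -0.473 → ψ₂ = 0.648
Converged at ψ₂ = 0.648.
  1-propanol: x = 0.066, y = 0.279
  p-xylene: x = 0.221, y = 0.329
  n-decane: x = 0.713, y = 0.392

y_p-xylene (drum 2) = 0.329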